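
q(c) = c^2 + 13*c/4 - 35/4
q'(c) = 2*c + 13/4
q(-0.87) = -10.82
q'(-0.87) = 1.51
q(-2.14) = -11.13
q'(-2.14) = -1.03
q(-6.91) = 16.54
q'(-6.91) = -10.57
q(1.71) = -0.27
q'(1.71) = 6.67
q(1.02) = -4.39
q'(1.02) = 5.29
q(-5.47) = 3.39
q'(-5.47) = -7.69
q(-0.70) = -10.54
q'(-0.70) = 1.85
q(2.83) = 8.46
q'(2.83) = 8.91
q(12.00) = 174.25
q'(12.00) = 27.25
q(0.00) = -8.75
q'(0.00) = 3.25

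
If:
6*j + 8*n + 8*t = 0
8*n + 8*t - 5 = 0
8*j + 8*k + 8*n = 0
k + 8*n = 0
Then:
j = -5/6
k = 20/21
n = -5/42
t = 125/168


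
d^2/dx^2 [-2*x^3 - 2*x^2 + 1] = -12*x - 4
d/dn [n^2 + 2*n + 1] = 2*n + 2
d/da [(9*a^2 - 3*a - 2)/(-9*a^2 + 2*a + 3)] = (-9*a^2 + 18*a - 5)/(81*a^4 - 36*a^3 - 50*a^2 + 12*a + 9)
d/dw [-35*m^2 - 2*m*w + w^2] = -2*m + 2*w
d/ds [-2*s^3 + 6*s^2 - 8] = 6*s*(2 - s)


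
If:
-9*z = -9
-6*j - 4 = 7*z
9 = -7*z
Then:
No Solution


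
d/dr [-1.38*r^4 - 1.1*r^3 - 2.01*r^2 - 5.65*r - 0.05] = -5.52*r^3 - 3.3*r^2 - 4.02*r - 5.65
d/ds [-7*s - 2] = -7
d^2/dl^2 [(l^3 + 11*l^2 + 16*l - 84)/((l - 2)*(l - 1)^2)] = 6*(5*l + 51)/(l^4 - 4*l^3 + 6*l^2 - 4*l + 1)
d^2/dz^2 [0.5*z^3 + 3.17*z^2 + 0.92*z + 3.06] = 3.0*z + 6.34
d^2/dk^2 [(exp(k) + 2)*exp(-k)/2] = exp(-k)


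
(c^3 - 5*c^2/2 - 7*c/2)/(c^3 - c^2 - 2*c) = (c - 7/2)/(c - 2)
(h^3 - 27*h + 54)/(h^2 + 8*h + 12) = (h^2 - 6*h + 9)/(h + 2)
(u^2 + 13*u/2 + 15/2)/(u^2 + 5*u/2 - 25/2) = (2*u + 3)/(2*u - 5)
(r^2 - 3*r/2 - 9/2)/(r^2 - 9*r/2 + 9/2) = (2*r + 3)/(2*r - 3)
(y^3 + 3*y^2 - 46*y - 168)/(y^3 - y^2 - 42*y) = (y + 4)/y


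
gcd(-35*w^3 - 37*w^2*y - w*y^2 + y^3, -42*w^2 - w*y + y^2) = -7*w + y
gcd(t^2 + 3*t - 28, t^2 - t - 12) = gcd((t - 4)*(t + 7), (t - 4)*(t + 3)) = t - 4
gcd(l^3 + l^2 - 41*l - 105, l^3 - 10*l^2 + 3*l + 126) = l^2 - 4*l - 21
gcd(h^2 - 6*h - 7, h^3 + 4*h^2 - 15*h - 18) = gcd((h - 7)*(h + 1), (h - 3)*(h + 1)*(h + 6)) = h + 1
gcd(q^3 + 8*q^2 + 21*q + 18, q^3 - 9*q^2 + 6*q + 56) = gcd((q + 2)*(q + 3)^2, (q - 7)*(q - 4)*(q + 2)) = q + 2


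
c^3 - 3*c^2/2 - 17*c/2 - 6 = (c - 4)*(c + 1)*(c + 3/2)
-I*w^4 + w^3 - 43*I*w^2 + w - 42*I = (w - 6*I)*(w - I)*(w + 7*I)*(-I*w + 1)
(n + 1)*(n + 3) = n^2 + 4*n + 3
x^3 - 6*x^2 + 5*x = x*(x - 5)*(x - 1)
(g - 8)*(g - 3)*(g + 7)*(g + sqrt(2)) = g^4 - 4*g^3 + sqrt(2)*g^3 - 53*g^2 - 4*sqrt(2)*g^2 - 53*sqrt(2)*g + 168*g + 168*sqrt(2)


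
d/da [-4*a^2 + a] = 1 - 8*a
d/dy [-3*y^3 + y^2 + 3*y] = -9*y^2 + 2*y + 3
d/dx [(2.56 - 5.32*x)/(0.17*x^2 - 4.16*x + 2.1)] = (0.9044*x^2 - 0.8704*x - 0.522399999999999)/(0.0289*x^4 - 1.4144*x^3 + 18.0196*x^2 - 17.472*x + 4.41)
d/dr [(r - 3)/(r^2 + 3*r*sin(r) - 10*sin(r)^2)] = (r^2 + 3*r*sin(r) + (3 - r)*(3*r*cos(r) + 2*r + 3*sin(r) - 10*sin(2*r)) - 10*sin(r)^2)/((r - 2*sin(r))^2*(r + 5*sin(r))^2)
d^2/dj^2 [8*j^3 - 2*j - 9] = 48*j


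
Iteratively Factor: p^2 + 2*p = (p + 2)*(p)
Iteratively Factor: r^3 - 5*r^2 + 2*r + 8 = (r - 4)*(r^2 - r - 2) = (r - 4)*(r + 1)*(r - 2)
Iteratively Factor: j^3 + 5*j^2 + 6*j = (j)*(j^2 + 5*j + 6) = j*(j + 2)*(j + 3)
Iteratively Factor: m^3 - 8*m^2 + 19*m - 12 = (m - 4)*(m^2 - 4*m + 3) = (m - 4)*(m - 3)*(m - 1)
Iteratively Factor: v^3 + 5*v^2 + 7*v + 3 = (v + 3)*(v^2 + 2*v + 1) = (v + 1)*(v + 3)*(v + 1)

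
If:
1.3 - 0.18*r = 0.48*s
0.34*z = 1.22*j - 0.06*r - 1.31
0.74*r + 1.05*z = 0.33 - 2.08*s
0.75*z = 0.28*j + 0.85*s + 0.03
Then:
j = 0.76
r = 18.23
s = -4.13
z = -4.36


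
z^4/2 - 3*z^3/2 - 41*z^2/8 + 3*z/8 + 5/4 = (z/2 + 1)*(z - 5)*(z - 1/2)*(z + 1/2)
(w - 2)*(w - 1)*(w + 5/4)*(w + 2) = w^4 + w^3/4 - 21*w^2/4 - w + 5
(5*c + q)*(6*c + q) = 30*c^2 + 11*c*q + q^2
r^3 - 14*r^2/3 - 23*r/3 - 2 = (r - 6)*(r + 1/3)*(r + 1)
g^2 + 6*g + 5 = (g + 1)*(g + 5)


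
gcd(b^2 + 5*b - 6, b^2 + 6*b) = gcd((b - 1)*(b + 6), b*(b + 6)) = b + 6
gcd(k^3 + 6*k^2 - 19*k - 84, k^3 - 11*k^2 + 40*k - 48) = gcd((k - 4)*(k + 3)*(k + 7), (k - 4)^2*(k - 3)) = k - 4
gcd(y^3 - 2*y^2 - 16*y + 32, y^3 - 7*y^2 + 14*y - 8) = y^2 - 6*y + 8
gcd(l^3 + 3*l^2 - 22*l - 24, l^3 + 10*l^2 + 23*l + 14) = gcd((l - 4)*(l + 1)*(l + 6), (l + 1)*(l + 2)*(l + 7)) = l + 1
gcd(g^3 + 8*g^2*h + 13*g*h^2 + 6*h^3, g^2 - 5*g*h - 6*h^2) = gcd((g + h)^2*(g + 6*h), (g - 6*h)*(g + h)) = g + h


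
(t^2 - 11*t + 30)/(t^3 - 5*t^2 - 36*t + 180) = 1/(t + 6)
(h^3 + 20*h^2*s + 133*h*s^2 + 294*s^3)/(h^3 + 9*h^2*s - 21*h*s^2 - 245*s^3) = (-h - 6*s)/(-h + 5*s)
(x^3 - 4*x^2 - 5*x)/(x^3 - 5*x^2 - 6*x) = (x - 5)/(x - 6)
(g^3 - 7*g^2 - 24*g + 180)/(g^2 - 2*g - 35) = (g^2 - 12*g + 36)/(g - 7)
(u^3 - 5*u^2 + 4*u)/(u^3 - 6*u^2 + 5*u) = (u - 4)/(u - 5)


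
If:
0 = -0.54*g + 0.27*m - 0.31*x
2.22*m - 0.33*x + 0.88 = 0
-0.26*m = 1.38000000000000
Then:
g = 16.31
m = -5.31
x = -33.04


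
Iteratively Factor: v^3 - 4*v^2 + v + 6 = (v - 2)*(v^2 - 2*v - 3) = (v - 3)*(v - 2)*(v + 1)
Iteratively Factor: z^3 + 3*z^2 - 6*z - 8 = (z - 2)*(z^2 + 5*z + 4) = (z - 2)*(z + 4)*(z + 1)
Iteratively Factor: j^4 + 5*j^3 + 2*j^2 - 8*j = (j - 1)*(j^3 + 6*j^2 + 8*j) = (j - 1)*(j + 4)*(j^2 + 2*j) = (j - 1)*(j + 2)*(j + 4)*(j)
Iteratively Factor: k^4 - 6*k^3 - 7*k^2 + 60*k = (k)*(k^3 - 6*k^2 - 7*k + 60) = k*(k + 3)*(k^2 - 9*k + 20) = k*(k - 5)*(k + 3)*(k - 4)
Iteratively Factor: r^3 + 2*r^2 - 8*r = (r)*(r^2 + 2*r - 8) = r*(r + 4)*(r - 2)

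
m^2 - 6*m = m*(m - 6)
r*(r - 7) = r^2 - 7*r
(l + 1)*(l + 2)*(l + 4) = l^3 + 7*l^2 + 14*l + 8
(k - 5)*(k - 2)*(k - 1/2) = k^3 - 15*k^2/2 + 27*k/2 - 5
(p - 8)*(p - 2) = p^2 - 10*p + 16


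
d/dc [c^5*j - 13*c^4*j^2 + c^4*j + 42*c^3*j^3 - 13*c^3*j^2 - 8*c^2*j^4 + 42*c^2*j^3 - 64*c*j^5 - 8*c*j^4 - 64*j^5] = j*(5*c^4 - 52*c^3*j + 4*c^3 + 126*c^2*j^2 - 39*c^2*j - 16*c*j^3 + 84*c*j^2 - 64*j^4 - 8*j^3)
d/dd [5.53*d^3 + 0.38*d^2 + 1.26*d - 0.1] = 16.59*d^2 + 0.76*d + 1.26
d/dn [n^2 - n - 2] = 2*n - 1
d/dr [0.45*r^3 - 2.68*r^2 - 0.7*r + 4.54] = 1.35*r^2 - 5.36*r - 0.7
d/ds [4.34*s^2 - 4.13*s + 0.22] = 8.68*s - 4.13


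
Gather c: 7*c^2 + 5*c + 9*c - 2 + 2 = 7*c^2 + 14*c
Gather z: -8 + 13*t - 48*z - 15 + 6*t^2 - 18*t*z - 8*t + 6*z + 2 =6*t^2 + 5*t + z*(-18*t - 42) - 21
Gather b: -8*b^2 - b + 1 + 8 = -8*b^2 - b + 9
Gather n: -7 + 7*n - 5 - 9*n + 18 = 6 - 2*n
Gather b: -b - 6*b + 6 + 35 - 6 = 35 - 7*b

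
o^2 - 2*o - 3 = (o - 3)*(o + 1)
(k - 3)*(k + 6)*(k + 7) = k^3 + 10*k^2 + 3*k - 126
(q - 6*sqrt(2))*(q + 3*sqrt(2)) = q^2 - 3*sqrt(2)*q - 36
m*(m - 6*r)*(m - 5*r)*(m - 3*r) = m^4 - 14*m^3*r + 63*m^2*r^2 - 90*m*r^3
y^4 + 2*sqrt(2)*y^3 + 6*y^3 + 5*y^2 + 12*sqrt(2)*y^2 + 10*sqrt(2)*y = y*(y + 1)*(y + 5)*(y + 2*sqrt(2))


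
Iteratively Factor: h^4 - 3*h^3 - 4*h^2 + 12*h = (h - 2)*(h^3 - h^2 - 6*h) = h*(h - 2)*(h^2 - h - 6) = h*(h - 3)*(h - 2)*(h + 2)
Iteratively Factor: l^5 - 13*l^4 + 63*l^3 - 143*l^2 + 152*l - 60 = (l - 1)*(l^4 - 12*l^3 + 51*l^2 - 92*l + 60) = (l - 2)*(l - 1)*(l^3 - 10*l^2 + 31*l - 30) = (l - 5)*(l - 2)*(l - 1)*(l^2 - 5*l + 6) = (l - 5)*(l - 2)^2*(l - 1)*(l - 3)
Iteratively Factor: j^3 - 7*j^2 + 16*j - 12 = (j - 2)*(j^2 - 5*j + 6) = (j - 2)^2*(j - 3)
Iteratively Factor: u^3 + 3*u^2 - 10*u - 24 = (u + 4)*(u^2 - u - 6) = (u + 2)*(u + 4)*(u - 3)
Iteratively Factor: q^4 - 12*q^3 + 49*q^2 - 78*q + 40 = (q - 5)*(q^3 - 7*q^2 + 14*q - 8) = (q - 5)*(q - 2)*(q^2 - 5*q + 4) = (q - 5)*(q - 4)*(q - 2)*(q - 1)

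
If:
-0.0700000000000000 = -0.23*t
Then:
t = 0.30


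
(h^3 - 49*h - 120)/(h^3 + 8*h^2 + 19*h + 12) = (h^2 - 3*h - 40)/(h^2 + 5*h + 4)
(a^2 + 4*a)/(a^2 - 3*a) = (a + 4)/(a - 3)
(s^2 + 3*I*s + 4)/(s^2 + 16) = (s - I)/(s - 4*I)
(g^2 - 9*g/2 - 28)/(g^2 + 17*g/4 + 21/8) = 4*(g - 8)/(4*g + 3)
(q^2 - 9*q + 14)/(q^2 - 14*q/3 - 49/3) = 3*(q - 2)/(3*q + 7)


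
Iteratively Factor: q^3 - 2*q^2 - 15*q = (q - 5)*(q^2 + 3*q) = (q - 5)*(q + 3)*(q)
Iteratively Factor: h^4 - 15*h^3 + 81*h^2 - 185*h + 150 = (h - 5)*(h^3 - 10*h^2 + 31*h - 30) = (h - 5)^2*(h^2 - 5*h + 6) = (h - 5)^2*(h - 2)*(h - 3)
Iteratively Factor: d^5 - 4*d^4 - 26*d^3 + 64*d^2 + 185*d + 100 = (d - 5)*(d^4 + d^3 - 21*d^2 - 41*d - 20) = (d - 5)*(d + 1)*(d^3 - 21*d - 20) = (d - 5)*(d + 1)^2*(d^2 - d - 20) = (d - 5)^2*(d + 1)^2*(d + 4)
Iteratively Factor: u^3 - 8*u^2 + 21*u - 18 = (u - 3)*(u^2 - 5*u + 6) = (u - 3)^2*(u - 2)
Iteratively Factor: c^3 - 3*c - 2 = (c - 2)*(c^2 + 2*c + 1) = (c - 2)*(c + 1)*(c + 1)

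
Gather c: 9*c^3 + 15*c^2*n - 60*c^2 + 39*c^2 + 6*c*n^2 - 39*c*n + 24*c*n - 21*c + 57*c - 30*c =9*c^3 + c^2*(15*n - 21) + c*(6*n^2 - 15*n + 6)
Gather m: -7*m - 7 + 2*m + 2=-5*m - 5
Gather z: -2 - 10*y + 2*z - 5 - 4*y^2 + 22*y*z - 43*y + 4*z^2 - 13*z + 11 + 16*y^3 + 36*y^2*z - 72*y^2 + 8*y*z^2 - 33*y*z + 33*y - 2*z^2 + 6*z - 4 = 16*y^3 - 76*y^2 - 20*y + z^2*(8*y + 2) + z*(36*y^2 - 11*y - 5)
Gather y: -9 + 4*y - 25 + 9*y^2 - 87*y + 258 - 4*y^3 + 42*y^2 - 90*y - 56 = -4*y^3 + 51*y^2 - 173*y + 168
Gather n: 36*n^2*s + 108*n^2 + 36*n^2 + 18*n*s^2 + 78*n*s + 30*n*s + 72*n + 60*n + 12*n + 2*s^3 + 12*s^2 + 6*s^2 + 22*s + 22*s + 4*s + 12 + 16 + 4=n^2*(36*s + 144) + n*(18*s^2 + 108*s + 144) + 2*s^3 + 18*s^2 + 48*s + 32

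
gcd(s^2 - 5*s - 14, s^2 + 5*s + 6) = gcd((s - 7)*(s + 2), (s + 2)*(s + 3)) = s + 2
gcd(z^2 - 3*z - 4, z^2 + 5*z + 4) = z + 1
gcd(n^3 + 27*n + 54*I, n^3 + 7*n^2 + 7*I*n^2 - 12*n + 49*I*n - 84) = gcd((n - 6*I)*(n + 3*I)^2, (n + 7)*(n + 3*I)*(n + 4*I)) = n + 3*I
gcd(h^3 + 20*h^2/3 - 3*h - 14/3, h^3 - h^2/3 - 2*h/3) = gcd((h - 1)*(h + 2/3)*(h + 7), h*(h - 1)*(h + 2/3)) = h^2 - h/3 - 2/3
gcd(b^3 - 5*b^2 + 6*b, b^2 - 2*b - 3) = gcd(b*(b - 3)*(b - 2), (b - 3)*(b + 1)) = b - 3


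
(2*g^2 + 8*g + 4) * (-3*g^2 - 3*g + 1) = -6*g^4 - 30*g^3 - 34*g^2 - 4*g + 4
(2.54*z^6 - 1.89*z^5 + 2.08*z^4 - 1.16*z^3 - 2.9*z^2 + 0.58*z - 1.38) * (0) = 0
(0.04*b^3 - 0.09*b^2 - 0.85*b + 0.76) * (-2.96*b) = -0.1184*b^4 + 0.2664*b^3 + 2.516*b^2 - 2.2496*b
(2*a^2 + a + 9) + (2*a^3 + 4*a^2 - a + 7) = 2*a^3 + 6*a^2 + 16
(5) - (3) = 2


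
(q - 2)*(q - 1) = q^2 - 3*q + 2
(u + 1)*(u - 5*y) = u^2 - 5*u*y + u - 5*y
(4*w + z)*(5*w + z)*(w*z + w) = 20*w^3*z + 20*w^3 + 9*w^2*z^2 + 9*w^2*z + w*z^3 + w*z^2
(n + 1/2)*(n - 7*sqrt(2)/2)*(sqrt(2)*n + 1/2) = sqrt(2)*n^3 - 13*n^2/2 + sqrt(2)*n^2/2 - 13*n/4 - 7*sqrt(2)*n/4 - 7*sqrt(2)/8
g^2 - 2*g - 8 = (g - 4)*(g + 2)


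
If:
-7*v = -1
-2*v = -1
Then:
No Solution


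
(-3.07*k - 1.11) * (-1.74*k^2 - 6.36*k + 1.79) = 5.3418*k^3 + 21.4566*k^2 + 1.5643*k - 1.9869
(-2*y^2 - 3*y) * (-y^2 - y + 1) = 2*y^4 + 5*y^3 + y^2 - 3*y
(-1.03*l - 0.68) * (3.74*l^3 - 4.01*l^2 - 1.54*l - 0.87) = -3.8522*l^4 + 1.5871*l^3 + 4.313*l^2 + 1.9433*l + 0.5916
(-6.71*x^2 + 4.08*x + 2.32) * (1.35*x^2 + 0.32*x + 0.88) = -9.0585*x^4 + 3.3608*x^3 - 1.4672*x^2 + 4.3328*x + 2.0416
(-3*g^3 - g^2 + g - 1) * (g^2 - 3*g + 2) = -3*g^5 + 8*g^4 - 2*g^3 - 6*g^2 + 5*g - 2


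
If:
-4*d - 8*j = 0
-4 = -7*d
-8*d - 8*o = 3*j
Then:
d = 4/7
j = -2/7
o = -13/28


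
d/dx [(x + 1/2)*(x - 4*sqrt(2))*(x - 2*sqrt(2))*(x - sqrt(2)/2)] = 4*x^3 - 39*sqrt(2)*x^2/2 + 3*x^2/2 - 13*sqrt(2)*x/2 + 44*x - 8*sqrt(2) + 11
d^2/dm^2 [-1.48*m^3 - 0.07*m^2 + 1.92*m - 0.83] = -8.88*m - 0.14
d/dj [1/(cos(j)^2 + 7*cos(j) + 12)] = (2*cos(j) + 7)*sin(j)/(cos(j)^2 + 7*cos(j) + 12)^2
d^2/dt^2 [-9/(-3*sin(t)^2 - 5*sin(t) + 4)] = 9*(-36*sin(t)^4 - 45*sin(t)^3 - 19*sin(t)^2 + 70*sin(t) + 74)/(3*sin(t)^2 + 5*sin(t) - 4)^3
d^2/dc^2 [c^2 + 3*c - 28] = 2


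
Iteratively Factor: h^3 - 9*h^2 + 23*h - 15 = (h - 3)*(h^2 - 6*h + 5) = (h - 5)*(h - 3)*(h - 1)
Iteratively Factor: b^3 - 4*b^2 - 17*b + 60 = (b - 3)*(b^2 - b - 20) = (b - 5)*(b - 3)*(b + 4)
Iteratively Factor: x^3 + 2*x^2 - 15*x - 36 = (x - 4)*(x^2 + 6*x + 9) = (x - 4)*(x + 3)*(x + 3)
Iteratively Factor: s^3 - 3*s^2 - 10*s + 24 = (s - 4)*(s^2 + s - 6) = (s - 4)*(s - 2)*(s + 3)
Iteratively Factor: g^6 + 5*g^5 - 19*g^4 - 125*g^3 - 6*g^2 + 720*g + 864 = (g + 4)*(g^5 + g^4 - 23*g^3 - 33*g^2 + 126*g + 216) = (g + 3)*(g + 4)*(g^4 - 2*g^3 - 17*g^2 + 18*g + 72) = (g + 2)*(g + 3)*(g + 4)*(g^3 - 4*g^2 - 9*g + 36) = (g - 4)*(g + 2)*(g + 3)*(g + 4)*(g^2 - 9) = (g - 4)*(g + 2)*(g + 3)^2*(g + 4)*(g - 3)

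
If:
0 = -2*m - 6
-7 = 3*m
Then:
No Solution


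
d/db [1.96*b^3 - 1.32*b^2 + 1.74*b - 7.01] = 5.88*b^2 - 2.64*b + 1.74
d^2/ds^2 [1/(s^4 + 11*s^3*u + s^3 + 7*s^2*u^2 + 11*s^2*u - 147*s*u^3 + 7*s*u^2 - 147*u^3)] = 2*(-(6*s^2 + 33*s*u + 3*s + 7*u^2 + 11*u)*(s^4 + 11*s^3*u + s^3 + 7*s^2*u^2 + 11*s^2*u - 147*s*u^3 + 7*s*u^2 - 147*u^3) + (4*s^3 + 33*s^2*u + 3*s^2 + 14*s*u^2 + 22*s*u - 147*u^3 + 7*u^2)^2)/(s^4 + 11*s^3*u + s^3 + 7*s^2*u^2 + 11*s^2*u - 147*s*u^3 + 7*s*u^2 - 147*u^3)^3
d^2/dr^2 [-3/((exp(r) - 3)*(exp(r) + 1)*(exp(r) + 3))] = (-27*exp(5*r) - 33*exp(4*r) + 42*exp(3*r) - 162*exp(2*r) - 351*exp(r) + 243)*exp(r)/(exp(9*r) + 3*exp(8*r) - 24*exp(7*r) - 80*exp(6*r) + 162*exp(5*r) + 702*exp(4*r) - 1944*exp(2*r) - 2187*exp(r) - 729)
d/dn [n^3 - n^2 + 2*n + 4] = 3*n^2 - 2*n + 2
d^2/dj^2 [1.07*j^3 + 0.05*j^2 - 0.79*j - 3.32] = 6.42*j + 0.1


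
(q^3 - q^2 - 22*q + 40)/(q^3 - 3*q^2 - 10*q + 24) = (q + 5)/(q + 3)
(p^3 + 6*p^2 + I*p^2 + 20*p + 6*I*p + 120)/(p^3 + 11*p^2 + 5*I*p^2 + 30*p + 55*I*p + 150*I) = (p - 4*I)/(p + 5)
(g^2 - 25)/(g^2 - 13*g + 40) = (g + 5)/(g - 8)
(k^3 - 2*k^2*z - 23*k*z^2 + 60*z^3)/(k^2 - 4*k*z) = k + 2*z - 15*z^2/k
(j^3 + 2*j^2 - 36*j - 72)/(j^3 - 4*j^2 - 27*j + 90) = (j^2 + 8*j + 12)/(j^2 + 2*j - 15)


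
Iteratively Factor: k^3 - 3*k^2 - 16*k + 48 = (k - 4)*(k^2 + k - 12) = (k - 4)*(k + 4)*(k - 3)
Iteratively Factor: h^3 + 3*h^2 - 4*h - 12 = (h + 2)*(h^2 + h - 6) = (h - 2)*(h + 2)*(h + 3)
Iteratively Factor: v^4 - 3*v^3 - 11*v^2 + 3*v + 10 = (v - 1)*(v^3 - 2*v^2 - 13*v - 10) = (v - 1)*(v + 2)*(v^2 - 4*v - 5) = (v - 5)*(v - 1)*(v + 2)*(v + 1)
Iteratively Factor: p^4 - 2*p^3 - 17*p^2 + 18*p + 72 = (p + 3)*(p^3 - 5*p^2 - 2*p + 24) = (p - 3)*(p + 3)*(p^2 - 2*p - 8) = (p - 3)*(p + 2)*(p + 3)*(p - 4)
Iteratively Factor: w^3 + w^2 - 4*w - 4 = (w + 1)*(w^2 - 4) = (w + 1)*(w + 2)*(w - 2)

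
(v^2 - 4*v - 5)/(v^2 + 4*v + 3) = (v - 5)/(v + 3)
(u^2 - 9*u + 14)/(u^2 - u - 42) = (u - 2)/(u + 6)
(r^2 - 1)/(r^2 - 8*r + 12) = (r^2 - 1)/(r^2 - 8*r + 12)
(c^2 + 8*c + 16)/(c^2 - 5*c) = (c^2 + 8*c + 16)/(c*(c - 5))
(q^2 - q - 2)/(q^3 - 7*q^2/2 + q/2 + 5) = 2/(2*q - 5)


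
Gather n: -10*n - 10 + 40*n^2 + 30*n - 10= 40*n^2 + 20*n - 20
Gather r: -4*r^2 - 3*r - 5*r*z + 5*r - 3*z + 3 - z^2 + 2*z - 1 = -4*r^2 + r*(2 - 5*z) - z^2 - z + 2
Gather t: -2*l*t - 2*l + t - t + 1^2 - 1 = -2*l*t - 2*l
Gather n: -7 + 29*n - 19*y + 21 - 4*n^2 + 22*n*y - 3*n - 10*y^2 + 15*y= -4*n^2 + n*(22*y + 26) - 10*y^2 - 4*y + 14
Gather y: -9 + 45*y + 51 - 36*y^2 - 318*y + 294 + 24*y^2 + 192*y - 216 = -12*y^2 - 81*y + 120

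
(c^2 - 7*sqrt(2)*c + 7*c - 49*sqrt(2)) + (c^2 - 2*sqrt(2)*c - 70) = 2*c^2 - 9*sqrt(2)*c + 7*c - 70 - 49*sqrt(2)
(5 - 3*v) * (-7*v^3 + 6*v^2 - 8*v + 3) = 21*v^4 - 53*v^3 + 54*v^2 - 49*v + 15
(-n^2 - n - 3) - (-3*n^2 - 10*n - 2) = 2*n^2 + 9*n - 1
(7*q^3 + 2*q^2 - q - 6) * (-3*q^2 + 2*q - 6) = -21*q^5 + 8*q^4 - 35*q^3 + 4*q^2 - 6*q + 36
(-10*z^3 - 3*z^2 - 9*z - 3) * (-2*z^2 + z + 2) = 20*z^5 - 4*z^4 - 5*z^3 - 9*z^2 - 21*z - 6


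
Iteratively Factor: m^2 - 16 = (m - 4)*(m + 4)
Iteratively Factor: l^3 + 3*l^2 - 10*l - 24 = (l + 2)*(l^2 + l - 12) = (l + 2)*(l + 4)*(l - 3)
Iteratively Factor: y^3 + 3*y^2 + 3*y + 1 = (y + 1)*(y^2 + 2*y + 1) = (y + 1)^2*(y + 1)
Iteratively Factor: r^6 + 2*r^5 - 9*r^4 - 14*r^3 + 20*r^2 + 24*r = (r + 3)*(r^5 - r^4 - 6*r^3 + 4*r^2 + 8*r) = (r + 2)*(r + 3)*(r^4 - 3*r^3 + 4*r) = r*(r + 2)*(r + 3)*(r^3 - 3*r^2 + 4) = r*(r - 2)*(r + 2)*(r + 3)*(r^2 - r - 2) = r*(r - 2)*(r + 1)*(r + 2)*(r + 3)*(r - 2)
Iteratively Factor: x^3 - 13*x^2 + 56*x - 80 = (x - 4)*(x^2 - 9*x + 20) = (x - 4)^2*(x - 5)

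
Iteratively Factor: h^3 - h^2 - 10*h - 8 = (h + 1)*(h^2 - 2*h - 8) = (h + 1)*(h + 2)*(h - 4)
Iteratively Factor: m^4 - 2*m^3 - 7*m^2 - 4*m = (m + 1)*(m^3 - 3*m^2 - 4*m) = m*(m + 1)*(m^2 - 3*m - 4) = m*(m - 4)*(m + 1)*(m + 1)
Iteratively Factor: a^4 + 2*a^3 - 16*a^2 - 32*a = (a - 4)*(a^3 + 6*a^2 + 8*a) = (a - 4)*(a + 4)*(a^2 + 2*a) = a*(a - 4)*(a + 4)*(a + 2)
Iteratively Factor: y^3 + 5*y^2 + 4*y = (y)*(y^2 + 5*y + 4) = y*(y + 1)*(y + 4)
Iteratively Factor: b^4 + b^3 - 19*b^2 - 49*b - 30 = (b + 3)*(b^3 - 2*b^2 - 13*b - 10) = (b + 1)*(b + 3)*(b^2 - 3*b - 10) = (b + 1)*(b + 2)*(b + 3)*(b - 5)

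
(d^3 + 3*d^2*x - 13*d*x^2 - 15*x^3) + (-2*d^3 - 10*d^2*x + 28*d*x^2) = -d^3 - 7*d^2*x + 15*d*x^2 - 15*x^3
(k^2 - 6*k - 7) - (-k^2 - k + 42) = 2*k^2 - 5*k - 49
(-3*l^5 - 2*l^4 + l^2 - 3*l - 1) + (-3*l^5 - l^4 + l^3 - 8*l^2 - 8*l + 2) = -6*l^5 - 3*l^4 + l^3 - 7*l^2 - 11*l + 1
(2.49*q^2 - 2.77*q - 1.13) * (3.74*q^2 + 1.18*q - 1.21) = 9.3126*q^4 - 7.4216*q^3 - 10.5077*q^2 + 2.0183*q + 1.3673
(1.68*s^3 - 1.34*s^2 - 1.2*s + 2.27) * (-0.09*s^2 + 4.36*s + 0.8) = -0.1512*s^5 + 7.4454*s^4 - 4.3904*s^3 - 6.5083*s^2 + 8.9372*s + 1.816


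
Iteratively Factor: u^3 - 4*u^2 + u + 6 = (u - 3)*(u^2 - u - 2) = (u - 3)*(u + 1)*(u - 2)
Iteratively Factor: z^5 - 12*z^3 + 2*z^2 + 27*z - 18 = (z - 1)*(z^4 + z^3 - 11*z^2 - 9*z + 18) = (z - 3)*(z - 1)*(z^3 + 4*z^2 + z - 6) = (z - 3)*(z - 1)*(z + 2)*(z^2 + 2*z - 3) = (z - 3)*(z - 1)*(z + 2)*(z + 3)*(z - 1)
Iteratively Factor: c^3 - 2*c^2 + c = (c - 1)*(c^2 - c) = c*(c - 1)*(c - 1)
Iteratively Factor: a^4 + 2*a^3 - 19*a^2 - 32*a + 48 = (a - 4)*(a^3 + 6*a^2 + 5*a - 12) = (a - 4)*(a + 4)*(a^2 + 2*a - 3) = (a - 4)*(a - 1)*(a + 4)*(a + 3)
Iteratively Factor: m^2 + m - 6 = (m - 2)*(m + 3)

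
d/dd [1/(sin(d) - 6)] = -cos(d)/(sin(d) - 6)^2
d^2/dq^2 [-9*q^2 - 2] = -18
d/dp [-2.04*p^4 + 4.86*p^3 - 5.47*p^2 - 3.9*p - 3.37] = -8.16*p^3 + 14.58*p^2 - 10.94*p - 3.9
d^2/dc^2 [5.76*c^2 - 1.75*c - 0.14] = 11.5200000000000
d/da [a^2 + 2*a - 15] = 2*a + 2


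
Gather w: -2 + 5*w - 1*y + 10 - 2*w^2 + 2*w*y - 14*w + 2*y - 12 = -2*w^2 + w*(2*y - 9) + y - 4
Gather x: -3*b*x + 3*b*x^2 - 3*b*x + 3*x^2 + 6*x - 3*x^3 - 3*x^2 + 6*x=3*b*x^2 - 3*x^3 + x*(12 - 6*b)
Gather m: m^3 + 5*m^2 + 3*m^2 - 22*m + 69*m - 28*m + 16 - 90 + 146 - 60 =m^3 + 8*m^2 + 19*m + 12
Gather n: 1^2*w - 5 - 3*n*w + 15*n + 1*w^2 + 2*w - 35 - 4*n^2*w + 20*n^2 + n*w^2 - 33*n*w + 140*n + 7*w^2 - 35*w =n^2*(20 - 4*w) + n*(w^2 - 36*w + 155) + 8*w^2 - 32*w - 40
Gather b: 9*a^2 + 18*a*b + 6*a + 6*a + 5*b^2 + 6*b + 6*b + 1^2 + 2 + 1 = 9*a^2 + 12*a + 5*b^2 + b*(18*a + 12) + 4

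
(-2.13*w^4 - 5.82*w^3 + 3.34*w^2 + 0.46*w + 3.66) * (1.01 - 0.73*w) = 1.5549*w^5 + 2.0973*w^4 - 8.3164*w^3 + 3.0376*w^2 - 2.2072*w + 3.6966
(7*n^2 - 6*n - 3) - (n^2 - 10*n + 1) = 6*n^2 + 4*n - 4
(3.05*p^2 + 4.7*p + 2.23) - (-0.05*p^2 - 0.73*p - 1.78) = 3.1*p^2 + 5.43*p + 4.01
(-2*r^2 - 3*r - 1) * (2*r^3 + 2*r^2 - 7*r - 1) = -4*r^5 - 10*r^4 + 6*r^3 + 21*r^2 + 10*r + 1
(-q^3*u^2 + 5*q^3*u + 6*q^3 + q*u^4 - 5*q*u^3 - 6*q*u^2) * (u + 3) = -q^3*u^3 + 2*q^3*u^2 + 21*q^3*u + 18*q^3 + q*u^5 - 2*q*u^4 - 21*q*u^3 - 18*q*u^2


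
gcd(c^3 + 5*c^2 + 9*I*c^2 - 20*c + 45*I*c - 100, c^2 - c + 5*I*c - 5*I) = c + 5*I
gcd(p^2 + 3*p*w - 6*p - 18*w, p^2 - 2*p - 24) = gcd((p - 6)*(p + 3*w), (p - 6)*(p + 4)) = p - 6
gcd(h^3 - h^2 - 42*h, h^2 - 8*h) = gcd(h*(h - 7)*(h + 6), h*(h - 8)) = h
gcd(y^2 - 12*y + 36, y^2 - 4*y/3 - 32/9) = 1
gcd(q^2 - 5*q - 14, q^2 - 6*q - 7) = q - 7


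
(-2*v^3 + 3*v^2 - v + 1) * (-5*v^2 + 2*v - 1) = 10*v^5 - 19*v^4 + 13*v^3 - 10*v^2 + 3*v - 1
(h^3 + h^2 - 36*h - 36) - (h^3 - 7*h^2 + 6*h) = 8*h^2 - 42*h - 36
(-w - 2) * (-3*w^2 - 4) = 3*w^3 + 6*w^2 + 4*w + 8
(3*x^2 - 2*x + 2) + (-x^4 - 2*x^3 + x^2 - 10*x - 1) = -x^4 - 2*x^3 + 4*x^2 - 12*x + 1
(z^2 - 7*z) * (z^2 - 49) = z^4 - 7*z^3 - 49*z^2 + 343*z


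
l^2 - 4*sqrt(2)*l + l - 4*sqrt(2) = (l + 1)*(l - 4*sqrt(2))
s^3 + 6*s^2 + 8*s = s*(s + 2)*(s + 4)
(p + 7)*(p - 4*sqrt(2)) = p^2 - 4*sqrt(2)*p + 7*p - 28*sqrt(2)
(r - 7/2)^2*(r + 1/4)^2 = r^4 - 13*r^3/2 + 141*r^2/16 + 91*r/16 + 49/64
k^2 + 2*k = k*(k + 2)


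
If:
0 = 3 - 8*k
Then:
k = 3/8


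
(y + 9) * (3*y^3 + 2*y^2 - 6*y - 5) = 3*y^4 + 29*y^3 + 12*y^2 - 59*y - 45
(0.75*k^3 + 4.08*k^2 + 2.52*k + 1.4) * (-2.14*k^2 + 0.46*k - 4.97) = -1.605*k^5 - 8.3862*k^4 - 7.2435*k^3 - 22.1144*k^2 - 11.8804*k - 6.958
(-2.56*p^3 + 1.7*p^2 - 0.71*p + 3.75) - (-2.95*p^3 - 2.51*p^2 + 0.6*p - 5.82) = 0.39*p^3 + 4.21*p^2 - 1.31*p + 9.57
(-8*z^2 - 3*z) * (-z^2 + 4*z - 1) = 8*z^4 - 29*z^3 - 4*z^2 + 3*z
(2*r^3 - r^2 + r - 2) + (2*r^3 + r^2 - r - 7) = 4*r^3 - 9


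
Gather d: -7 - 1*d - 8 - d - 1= -2*d - 16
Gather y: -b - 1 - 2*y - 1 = -b - 2*y - 2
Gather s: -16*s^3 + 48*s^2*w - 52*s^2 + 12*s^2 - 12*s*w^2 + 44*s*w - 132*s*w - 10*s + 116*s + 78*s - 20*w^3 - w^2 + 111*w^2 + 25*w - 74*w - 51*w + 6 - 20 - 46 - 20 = -16*s^3 + s^2*(48*w - 40) + s*(-12*w^2 - 88*w + 184) - 20*w^3 + 110*w^2 - 100*w - 80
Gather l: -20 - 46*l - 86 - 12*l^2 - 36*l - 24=-12*l^2 - 82*l - 130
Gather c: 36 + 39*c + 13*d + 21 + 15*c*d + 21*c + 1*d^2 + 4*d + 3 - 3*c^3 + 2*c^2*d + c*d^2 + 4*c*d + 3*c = -3*c^3 + 2*c^2*d + c*(d^2 + 19*d + 63) + d^2 + 17*d + 60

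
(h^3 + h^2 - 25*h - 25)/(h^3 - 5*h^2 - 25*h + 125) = (h + 1)/(h - 5)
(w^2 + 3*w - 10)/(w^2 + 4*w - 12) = (w + 5)/(w + 6)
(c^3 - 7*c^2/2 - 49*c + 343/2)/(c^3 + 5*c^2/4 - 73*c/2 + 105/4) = 2*(2*c^2 - 21*c + 49)/(4*c^2 - 23*c + 15)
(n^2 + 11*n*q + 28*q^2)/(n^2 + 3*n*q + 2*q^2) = (n^2 + 11*n*q + 28*q^2)/(n^2 + 3*n*q + 2*q^2)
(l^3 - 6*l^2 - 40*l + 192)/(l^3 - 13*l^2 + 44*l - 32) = (l + 6)/(l - 1)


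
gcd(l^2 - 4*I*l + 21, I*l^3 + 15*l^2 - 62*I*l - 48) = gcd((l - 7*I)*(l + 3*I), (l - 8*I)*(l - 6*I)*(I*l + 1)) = 1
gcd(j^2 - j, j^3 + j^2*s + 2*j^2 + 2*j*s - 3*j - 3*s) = j - 1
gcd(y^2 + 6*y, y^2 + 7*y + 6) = y + 6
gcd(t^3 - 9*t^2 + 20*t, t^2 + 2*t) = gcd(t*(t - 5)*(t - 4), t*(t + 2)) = t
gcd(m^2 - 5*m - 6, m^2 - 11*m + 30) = m - 6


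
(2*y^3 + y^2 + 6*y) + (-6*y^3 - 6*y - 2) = -4*y^3 + y^2 - 2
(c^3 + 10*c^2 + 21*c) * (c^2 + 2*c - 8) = c^5 + 12*c^4 + 33*c^3 - 38*c^2 - 168*c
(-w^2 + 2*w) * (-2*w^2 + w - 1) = 2*w^4 - 5*w^3 + 3*w^2 - 2*w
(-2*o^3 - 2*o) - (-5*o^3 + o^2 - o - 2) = 3*o^3 - o^2 - o + 2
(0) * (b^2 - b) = 0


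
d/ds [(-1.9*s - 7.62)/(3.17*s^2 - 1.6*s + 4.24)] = (6.023*s^2 + 48.3108*s - 20.248)/(10.0489*s^4 - 10.144*s^3 + 29.4416*s^2 - 13.568*s + 17.9776)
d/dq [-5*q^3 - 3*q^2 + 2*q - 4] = -15*q^2 - 6*q + 2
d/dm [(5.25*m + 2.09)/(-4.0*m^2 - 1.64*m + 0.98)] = (21.0*m^2 + 16.72*m + 8.5726)/(16.0*m^4 + 13.12*m^3 - 5.1504*m^2 - 3.2144*m + 0.9604)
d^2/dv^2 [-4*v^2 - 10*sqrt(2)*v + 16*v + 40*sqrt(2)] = -8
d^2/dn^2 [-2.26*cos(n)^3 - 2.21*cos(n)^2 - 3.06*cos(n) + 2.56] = 4.755*cos(n) + 4.42*cos(2*n) + 5.085*cos(3*n)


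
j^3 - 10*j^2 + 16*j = j*(j - 8)*(j - 2)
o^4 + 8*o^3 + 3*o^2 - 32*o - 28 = (o - 2)*(o + 1)*(o + 2)*(o + 7)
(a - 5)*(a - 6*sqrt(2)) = a^2 - 6*sqrt(2)*a - 5*a + 30*sqrt(2)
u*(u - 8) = u^2 - 8*u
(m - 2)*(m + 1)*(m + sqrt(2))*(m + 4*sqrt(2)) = m^4 - m^3 + 5*sqrt(2)*m^3 - 5*sqrt(2)*m^2 + 6*m^2 - 10*sqrt(2)*m - 8*m - 16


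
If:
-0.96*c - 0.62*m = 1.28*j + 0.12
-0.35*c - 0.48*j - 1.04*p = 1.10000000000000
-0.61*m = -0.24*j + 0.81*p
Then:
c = -27.2822551499819*p - 22.3035778821829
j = 17.7266443801952*p + 13.971358872425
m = 5.64654860860137*p + 5.4969280809541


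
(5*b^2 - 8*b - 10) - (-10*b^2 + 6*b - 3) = 15*b^2 - 14*b - 7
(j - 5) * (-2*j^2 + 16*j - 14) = -2*j^3 + 26*j^2 - 94*j + 70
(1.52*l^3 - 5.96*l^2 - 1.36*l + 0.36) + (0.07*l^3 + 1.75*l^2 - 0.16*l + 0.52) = 1.59*l^3 - 4.21*l^2 - 1.52*l + 0.88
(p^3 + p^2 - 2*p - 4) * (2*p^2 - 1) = 2*p^5 + 2*p^4 - 5*p^3 - 9*p^2 + 2*p + 4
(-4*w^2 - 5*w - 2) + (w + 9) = -4*w^2 - 4*w + 7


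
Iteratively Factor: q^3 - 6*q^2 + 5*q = (q - 1)*(q^2 - 5*q) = (q - 5)*(q - 1)*(q)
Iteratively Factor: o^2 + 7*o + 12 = (o + 3)*(o + 4)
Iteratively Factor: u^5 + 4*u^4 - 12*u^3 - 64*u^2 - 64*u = (u + 2)*(u^4 + 2*u^3 - 16*u^2 - 32*u) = (u - 4)*(u + 2)*(u^3 + 6*u^2 + 8*u) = u*(u - 4)*(u + 2)*(u^2 + 6*u + 8) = u*(u - 4)*(u + 2)^2*(u + 4)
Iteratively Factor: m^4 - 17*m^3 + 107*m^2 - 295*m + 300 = (m - 4)*(m^3 - 13*m^2 + 55*m - 75) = (m - 5)*(m - 4)*(m^2 - 8*m + 15) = (m - 5)*(m - 4)*(m - 3)*(m - 5)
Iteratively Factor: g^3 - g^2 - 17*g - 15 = (g - 5)*(g^2 + 4*g + 3) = (g - 5)*(g + 1)*(g + 3)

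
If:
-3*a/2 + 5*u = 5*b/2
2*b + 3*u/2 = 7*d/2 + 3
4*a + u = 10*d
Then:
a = 103*u/52 - 15/13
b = 211*u/260 + 9/13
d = 58*u/65 - 6/13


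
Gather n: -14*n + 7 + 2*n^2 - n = 2*n^2 - 15*n + 7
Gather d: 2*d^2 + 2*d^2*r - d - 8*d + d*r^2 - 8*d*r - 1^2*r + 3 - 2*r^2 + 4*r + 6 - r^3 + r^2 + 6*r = d^2*(2*r + 2) + d*(r^2 - 8*r - 9) - r^3 - r^2 + 9*r + 9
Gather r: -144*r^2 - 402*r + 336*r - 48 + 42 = -144*r^2 - 66*r - 6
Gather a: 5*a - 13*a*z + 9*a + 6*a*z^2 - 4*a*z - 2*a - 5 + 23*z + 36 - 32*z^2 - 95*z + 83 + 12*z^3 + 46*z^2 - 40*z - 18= a*(6*z^2 - 17*z + 12) + 12*z^3 + 14*z^2 - 112*z + 96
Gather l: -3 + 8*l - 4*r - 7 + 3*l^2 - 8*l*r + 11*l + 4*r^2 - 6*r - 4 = 3*l^2 + l*(19 - 8*r) + 4*r^2 - 10*r - 14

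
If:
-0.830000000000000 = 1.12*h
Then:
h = -0.74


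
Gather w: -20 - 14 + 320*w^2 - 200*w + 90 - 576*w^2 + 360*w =-256*w^2 + 160*w + 56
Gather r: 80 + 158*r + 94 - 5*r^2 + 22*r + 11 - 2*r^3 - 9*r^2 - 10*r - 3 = -2*r^3 - 14*r^2 + 170*r + 182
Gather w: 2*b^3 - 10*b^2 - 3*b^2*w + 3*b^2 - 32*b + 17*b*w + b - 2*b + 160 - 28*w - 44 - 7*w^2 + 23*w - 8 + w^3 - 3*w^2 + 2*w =2*b^3 - 7*b^2 - 33*b + w^3 - 10*w^2 + w*(-3*b^2 + 17*b - 3) + 108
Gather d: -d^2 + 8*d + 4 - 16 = -d^2 + 8*d - 12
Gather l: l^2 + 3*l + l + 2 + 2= l^2 + 4*l + 4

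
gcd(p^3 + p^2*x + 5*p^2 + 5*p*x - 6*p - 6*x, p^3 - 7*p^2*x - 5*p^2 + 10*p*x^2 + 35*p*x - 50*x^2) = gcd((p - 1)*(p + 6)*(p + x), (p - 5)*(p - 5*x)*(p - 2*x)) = 1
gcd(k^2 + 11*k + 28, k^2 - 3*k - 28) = k + 4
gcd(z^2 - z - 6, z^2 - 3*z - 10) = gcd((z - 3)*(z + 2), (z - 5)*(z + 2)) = z + 2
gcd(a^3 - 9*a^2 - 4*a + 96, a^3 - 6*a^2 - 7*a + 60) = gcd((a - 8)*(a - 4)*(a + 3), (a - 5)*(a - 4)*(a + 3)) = a^2 - a - 12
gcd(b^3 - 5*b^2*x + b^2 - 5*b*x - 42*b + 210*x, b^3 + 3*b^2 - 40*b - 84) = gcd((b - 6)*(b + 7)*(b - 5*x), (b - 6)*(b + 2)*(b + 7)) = b^2 + b - 42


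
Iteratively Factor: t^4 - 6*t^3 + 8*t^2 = (t)*(t^3 - 6*t^2 + 8*t) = t^2*(t^2 - 6*t + 8) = t^2*(t - 2)*(t - 4)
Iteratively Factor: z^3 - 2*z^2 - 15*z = (z - 5)*(z^2 + 3*z) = z*(z - 5)*(z + 3)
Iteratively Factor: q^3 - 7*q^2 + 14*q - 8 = (q - 2)*(q^2 - 5*q + 4) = (q - 2)*(q - 1)*(q - 4)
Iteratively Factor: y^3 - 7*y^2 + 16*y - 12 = (y - 2)*(y^2 - 5*y + 6) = (y - 2)^2*(y - 3)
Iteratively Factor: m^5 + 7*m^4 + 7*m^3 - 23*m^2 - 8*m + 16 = (m + 1)*(m^4 + 6*m^3 + m^2 - 24*m + 16) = (m - 1)*(m + 1)*(m^3 + 7*m^2 + 8*m - 16) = (m - 1)*(m + 1)*(m + 4)*(m^2 + 3*m - 4) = (m - 1)*(m + 1)*(m + 4)^2*(m - 1)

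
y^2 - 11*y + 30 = (y - 6)*(y - 5)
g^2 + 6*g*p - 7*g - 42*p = (g - 7)*(g + 6*p)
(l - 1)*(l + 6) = l^2 + 5*l - 6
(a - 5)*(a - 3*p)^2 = a^3 - 6*a^2*p - 5*a^2 + 9*a*p^2 + 30*a*p - 45*p^2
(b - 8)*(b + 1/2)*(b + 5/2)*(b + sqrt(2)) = b^4 - 5*b^3 + sqrt(2)*b^3 - 91*b^2/4 - 5*sqrt(2)*b^2 - 91*sqrt(2)*b/4 - 10*b - 10*sqrt(2)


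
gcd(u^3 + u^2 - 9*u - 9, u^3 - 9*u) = u^2 - 9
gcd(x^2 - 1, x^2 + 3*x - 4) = x - 1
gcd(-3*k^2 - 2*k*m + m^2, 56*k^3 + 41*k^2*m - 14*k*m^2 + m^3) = k + m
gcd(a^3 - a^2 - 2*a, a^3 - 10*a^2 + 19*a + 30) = a + 1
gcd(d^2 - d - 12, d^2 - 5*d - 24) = d + 3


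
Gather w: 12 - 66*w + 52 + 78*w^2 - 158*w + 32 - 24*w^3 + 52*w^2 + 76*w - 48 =-24*w^3 + 130*w^2 - 148*w + 48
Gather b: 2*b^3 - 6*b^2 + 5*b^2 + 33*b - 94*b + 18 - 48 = 2*b^3 - b^2 - 61*b - 30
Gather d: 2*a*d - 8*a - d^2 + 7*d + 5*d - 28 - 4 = -8*a - d^2 + d*(2*a + 12) - 32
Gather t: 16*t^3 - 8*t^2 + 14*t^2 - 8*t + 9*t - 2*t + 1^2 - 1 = 16*t^3 + 6*t^2 - t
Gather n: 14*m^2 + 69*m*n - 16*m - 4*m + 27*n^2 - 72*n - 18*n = 14*m^2 - 20*m + 27*n^2 + n*(69*m - 90)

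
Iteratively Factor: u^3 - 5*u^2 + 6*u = (u - 2)*(u^2 - 3*u) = u*(u - 2)*(u - 3)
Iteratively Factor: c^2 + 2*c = (c)*(c + 2)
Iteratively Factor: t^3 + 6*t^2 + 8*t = (t)*(t^2 + 6*t + 8) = t*(t + 2)*(t + 4)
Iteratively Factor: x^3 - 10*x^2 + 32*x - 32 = (x - 2)*(x^2 - 8*x + 16) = (x - 4)*(x - 2)*(x - 4)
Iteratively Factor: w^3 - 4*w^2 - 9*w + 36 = (w - 4)*(w^2 - 9) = (w - 4)*(w - 3)*(w + 3)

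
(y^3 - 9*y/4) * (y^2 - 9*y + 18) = y^5 - 9*y^4 + 63*y^3/4 + 81*y^2/4 - 81*y/2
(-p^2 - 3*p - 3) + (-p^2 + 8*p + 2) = -2*p^2 + 5*p - 1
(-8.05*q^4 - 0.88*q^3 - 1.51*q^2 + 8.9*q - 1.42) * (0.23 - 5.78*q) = 46.529*q^5 + 3.2349*q^4 + 8.5254*q^3 - 51.7893*q^2 + 10.2546*q - 0.3266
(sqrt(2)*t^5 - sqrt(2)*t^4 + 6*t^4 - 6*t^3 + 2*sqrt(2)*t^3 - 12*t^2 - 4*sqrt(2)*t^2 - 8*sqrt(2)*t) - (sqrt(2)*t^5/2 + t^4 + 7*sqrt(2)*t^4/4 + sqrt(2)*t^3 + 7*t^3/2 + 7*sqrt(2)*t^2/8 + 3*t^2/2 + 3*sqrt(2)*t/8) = sqrt(2)*t^5/2 - 11*sqrt(2)*t^4/4 + 5*t^4 - 19*t^3/2 + sqrt(2)*t^3 - 27*t^2/2 - 39*sqrt(2)*t^2/8 - 67*sqrt(2)*t/8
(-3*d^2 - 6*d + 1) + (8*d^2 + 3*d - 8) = 5*d^2 - 3*d - 7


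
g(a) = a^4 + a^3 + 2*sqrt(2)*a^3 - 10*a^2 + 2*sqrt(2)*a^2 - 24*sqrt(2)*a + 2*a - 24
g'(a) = 4*a^3 + 3*a^2 + 6*sqrt(2)*a^2 - 20*a + 4*sqrt(2)*a - 24*sqrt(2) + 2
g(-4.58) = 44.06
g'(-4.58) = -109.62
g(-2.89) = -14.24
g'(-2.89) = 8.89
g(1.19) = -63.71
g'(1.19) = -26.00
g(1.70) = -71.86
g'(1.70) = -3.48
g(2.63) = -40.12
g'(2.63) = 82.54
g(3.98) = 227.55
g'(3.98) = 345.08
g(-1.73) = -1.07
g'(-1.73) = 6.54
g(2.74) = -30.24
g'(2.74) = 97.27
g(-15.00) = 36545.57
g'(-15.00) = -10732.61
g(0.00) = -24.00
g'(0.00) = -31.94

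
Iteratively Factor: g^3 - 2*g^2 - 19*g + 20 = (g - 1)*(g^2 - g - 20) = (g - 1)*(g + 4)*(g - 5)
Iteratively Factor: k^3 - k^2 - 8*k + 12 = (k + 3)*(k^2 - 4*k + 4) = (k - 2)*(k + 3)*(k - 2)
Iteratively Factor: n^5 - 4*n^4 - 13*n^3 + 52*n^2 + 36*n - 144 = (n - 4)*(n^4 - 13*n^2 + 36) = (n - 4)*(n - 2)*(n^3 + 2*n^2 - 9*n - 18) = (n - 4)*(n - 2)*(n + 3)*(n^2 - n - 6) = (n - 4)*(n - 2)*(n + 2)*(n + 3)*(n - 3)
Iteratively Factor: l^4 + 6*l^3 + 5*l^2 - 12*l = (l + 4)*(l^3 + 2*l^2 - 3*l) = l*(l + 4)*(l^2 + 2*l - 3) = l*(l + 3)*(l + 4)*(l - 1)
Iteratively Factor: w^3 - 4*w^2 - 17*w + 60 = (w - 5)*(w^2 + w - 12) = (w - 5)*(w - 3)*(w + 4)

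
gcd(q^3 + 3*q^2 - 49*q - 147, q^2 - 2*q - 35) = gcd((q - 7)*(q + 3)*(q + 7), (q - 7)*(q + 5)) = q - 7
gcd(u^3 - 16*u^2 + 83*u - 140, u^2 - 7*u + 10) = u - 5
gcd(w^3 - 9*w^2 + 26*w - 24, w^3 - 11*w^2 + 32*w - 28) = w - 2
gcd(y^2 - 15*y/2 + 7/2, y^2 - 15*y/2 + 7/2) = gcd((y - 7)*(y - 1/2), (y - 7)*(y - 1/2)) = y^2 - 15*y/2 + 7/2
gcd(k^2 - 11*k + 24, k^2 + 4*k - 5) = 1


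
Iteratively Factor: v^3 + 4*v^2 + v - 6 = (v + 2)*(v^2 + 2*v - 3) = (v + 2)*(v + 3)*(v - 1)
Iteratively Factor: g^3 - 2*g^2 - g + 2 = (g - 1)*(g^2 - g - 2) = (g - 2)*(g - 1)*(g + 1)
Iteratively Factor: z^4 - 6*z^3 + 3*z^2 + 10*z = (z)*(z^3 - 6*z^2 + 3*z + 10) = z*(z - 2)*(z^2 - 4*z - 5) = z*(z - 5)*(z - 2)*(z + 1)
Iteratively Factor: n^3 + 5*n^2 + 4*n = (n + 4)*(n^2 + n) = n*(n + 4)*(n + 1)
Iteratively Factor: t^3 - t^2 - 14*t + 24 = (t - 3)*(t^2 + 2*t - 8) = (t - 3)*(t + 4)*(t - 2)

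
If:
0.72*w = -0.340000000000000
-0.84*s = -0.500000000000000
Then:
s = 0.60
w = -0.47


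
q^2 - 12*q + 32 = (q - 8)*(q - 4)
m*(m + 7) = m^2 + 7*m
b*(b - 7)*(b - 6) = b^3 - 13*b^2 + 42*b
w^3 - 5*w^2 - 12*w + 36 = (w - 6)*(w - 2)*(w + 3)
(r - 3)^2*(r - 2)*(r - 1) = r^4 - 9*r^3 + 29*r^2 - 39*r + 18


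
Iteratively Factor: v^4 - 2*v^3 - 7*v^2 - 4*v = (v + 1)*(v^3 - 3*v^2 - 4*v) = (v + 1)^2*(v^2 - 4*v) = (v - 4)*(v + 1)^2*(v)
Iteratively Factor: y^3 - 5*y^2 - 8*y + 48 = (y + 3)*(y^2 - 8*y + 16) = (y - 4)*(y + 3)*(y - 4)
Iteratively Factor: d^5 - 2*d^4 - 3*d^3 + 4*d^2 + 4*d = (d + 1)*(d^4 - 3*d^3 + 4*d) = (d - 2)*(d + 1)*(d^3 - d^2 - 2*d) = (d - 2)^2*(d + 1)*(d^2 + d) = (d - 2)^2*(d + 1)^2*(d)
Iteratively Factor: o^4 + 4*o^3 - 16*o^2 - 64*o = (o)*(o^3 + 4*o^2 - 16*o - 64) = o*(o + 4)*(o^2 - 16) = o*(o - 4)*(o + 4)*(o + 4)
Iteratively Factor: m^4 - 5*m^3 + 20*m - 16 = (m - 4)*(m^3 - m^2 - 4*m + 4) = (m - 4)*(m - 1)*(m^2 - 4) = (m - 4)*(m - 2)*(m - 1)*(m + 2)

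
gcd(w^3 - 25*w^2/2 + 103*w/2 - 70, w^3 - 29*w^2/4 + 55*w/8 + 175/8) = w^2 - 17*w/2 + 35/2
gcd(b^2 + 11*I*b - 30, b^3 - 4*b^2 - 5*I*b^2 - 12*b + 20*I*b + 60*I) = 1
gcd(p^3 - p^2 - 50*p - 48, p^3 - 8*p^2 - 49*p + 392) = p - 8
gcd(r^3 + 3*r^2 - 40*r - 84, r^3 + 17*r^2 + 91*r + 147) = r + 7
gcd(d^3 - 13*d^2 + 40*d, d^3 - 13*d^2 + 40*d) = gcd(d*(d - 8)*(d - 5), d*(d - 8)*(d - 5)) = d^3 - 13*d^2 + 40*d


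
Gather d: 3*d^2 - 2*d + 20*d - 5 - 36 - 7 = 3*d^2 + 18*d - 48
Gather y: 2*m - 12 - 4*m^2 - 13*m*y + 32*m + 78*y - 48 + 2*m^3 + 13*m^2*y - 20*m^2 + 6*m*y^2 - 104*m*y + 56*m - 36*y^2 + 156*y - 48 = 2*m^3 - 24*m^2 + 90*m + y^2*(6*m - 36) + y*(13*m^2 - 117*m + 234) - 108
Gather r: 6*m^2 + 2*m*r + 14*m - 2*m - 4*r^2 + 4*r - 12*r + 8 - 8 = 6*m^2 + 12*m - 4*r^2 + r*(2*m - 8)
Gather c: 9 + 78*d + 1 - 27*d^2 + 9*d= -27*d^2 + 87*d + 10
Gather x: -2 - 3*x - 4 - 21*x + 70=64 - 24*x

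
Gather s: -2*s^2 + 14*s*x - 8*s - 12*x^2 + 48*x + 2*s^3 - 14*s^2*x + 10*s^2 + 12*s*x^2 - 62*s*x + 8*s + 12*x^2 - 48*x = 2*s^3 + s^2*(8 - 14*x) + s*(12*x^2 - 48*x)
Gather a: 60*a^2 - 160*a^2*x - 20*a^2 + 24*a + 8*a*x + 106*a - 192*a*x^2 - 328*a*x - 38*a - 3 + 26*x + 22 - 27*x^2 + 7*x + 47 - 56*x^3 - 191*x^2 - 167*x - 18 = a^2*(40 - 160*x) + a*(-192*x^2 - 320*x + 92) - 56*x^3 - 218*x^2 - 134*x + 48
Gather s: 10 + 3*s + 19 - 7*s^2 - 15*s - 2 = -7*s^2 - 12*s + 27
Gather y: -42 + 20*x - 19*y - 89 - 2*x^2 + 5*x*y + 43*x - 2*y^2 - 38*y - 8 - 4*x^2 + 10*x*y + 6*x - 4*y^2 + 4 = -6*x^2 + 69*x - 6*y^2 + y*(15*x - 57) - 135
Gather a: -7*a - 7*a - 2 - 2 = -14*a - 4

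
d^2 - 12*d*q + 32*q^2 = (d - 8*q)*(d - 4*q)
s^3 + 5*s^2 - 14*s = s*(s - 2)*(s + 7)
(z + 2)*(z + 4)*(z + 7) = z^3 + 13*z^2 + 50*z + 56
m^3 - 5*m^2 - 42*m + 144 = (m - 8)*(m - 3)*(m + 6)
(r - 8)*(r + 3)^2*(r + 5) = r^4 + 3*r^3 - 49*r^2 - 267*r - 360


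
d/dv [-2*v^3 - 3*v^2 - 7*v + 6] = -6*v^2 - 6*v - 7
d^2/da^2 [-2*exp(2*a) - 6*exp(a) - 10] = (-8*exp(a) - 6)*exp(a)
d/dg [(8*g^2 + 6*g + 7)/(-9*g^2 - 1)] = 2*(27*g^2 + 55*g - 3)/(81*g^4 + 18*g^2 + 1)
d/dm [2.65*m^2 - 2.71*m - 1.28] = 5.3*m - 2.71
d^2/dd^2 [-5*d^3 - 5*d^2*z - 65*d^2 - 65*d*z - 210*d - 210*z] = -30*d - 10*z - 130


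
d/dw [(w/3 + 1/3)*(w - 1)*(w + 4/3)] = w^2 + 8*w/9 - 1/3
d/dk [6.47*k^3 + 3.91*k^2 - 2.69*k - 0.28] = 19.41*k^2 + 7.82*k - 2.69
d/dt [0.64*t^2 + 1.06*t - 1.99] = 1.28*t + 1.06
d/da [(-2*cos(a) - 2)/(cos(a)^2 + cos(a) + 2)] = 2*(sin(a)^2 - 2*cos(a))*sin(a)/(cos(a)^2 + cos(a) + 2)^2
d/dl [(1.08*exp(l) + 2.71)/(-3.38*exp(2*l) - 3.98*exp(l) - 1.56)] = (3.6504*exp(2*l) + 18.3196*exp(l) + 9.101)*exp(l)/(11.4244*exp(4*l) + 26.9048*exp(3*l) + 26.386*exp(2*l) + 12.4176*exp(l) + 2.4336)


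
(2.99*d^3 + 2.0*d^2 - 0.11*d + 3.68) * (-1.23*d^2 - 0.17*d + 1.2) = -3.6777*d^5 - 2.9683*d^4 + 3.3833*d^3 - 2.1077*d^2 - 0.7576*d + 4.416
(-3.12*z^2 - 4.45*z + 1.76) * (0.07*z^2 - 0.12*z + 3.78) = -0.2184*z^4 + 0.0629*z^3 - 11.1364*z^2 - 17.0322*z + 6.6528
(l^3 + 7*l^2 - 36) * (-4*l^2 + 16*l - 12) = -4*l^5 - 12*l^4 + 100*l^3 + 60*l^2 - 576*l + 432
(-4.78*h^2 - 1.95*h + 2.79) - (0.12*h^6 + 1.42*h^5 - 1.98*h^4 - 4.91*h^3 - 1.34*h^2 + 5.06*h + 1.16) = -0.12*h^6 - 1.42*h^5 + 1.98*h^4 + 4.91*h^3 - 3.44*h^2 - 7.01*h + 1.63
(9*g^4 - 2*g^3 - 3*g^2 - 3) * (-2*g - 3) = -18*g^5 - 23*g^4 + 12*g^3 + 9*g^2 + 6*g + 9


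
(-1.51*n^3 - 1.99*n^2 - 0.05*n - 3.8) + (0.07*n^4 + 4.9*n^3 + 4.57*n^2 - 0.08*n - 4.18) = 0.07*n^4 + 3.39*n^3 + 2.58*n^2 - 0.13*n - 7.98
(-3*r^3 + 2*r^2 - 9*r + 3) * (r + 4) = -3*r^4 - 10*r^3 - r^2 - 33*r + 12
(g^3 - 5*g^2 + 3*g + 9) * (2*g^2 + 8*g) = 2*g^5 - 2*g^4 - 34*g^3 + 42*g^2 + 72*g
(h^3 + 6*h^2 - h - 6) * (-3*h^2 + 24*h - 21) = -3*h^5 + 6*h^4 + 126*h^3 - 132*h^2 - 123*h + 126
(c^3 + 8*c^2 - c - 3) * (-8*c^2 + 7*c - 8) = -8*c^5 - 57*c^4 + 56*c^3 - 47*c^2 - 13*c + 24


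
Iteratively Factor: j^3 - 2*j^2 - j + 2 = (j + 1)*(j^2 - 3*j + 2) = (j - 2)*(j + 1)*(j - 1)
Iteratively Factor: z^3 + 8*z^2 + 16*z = (z)*(z^2 + 8*z + 16) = z*(z + 4)*(z + 4)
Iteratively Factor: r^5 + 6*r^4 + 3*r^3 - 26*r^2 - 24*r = (r + 4)*(r^4 + 2*r^3 - 5*r^2 - 6*r) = r*(r + 4)*(r^3 + 2*r^2 - 5*r - 6) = r*(r + 3)*(r + 4)*(r^2 - r - 2) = r*(r - 2)*(r + 3)*(r + 4)*(r + 1)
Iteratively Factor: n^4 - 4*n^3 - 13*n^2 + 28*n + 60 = (n - 5)*(n^3 + n^2 - 8*n - 12) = (n - 5)*(n - 3)*(n^2 + 4*n + 4) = (n - 5)*(n - 3)*(n + 2)*(n + 2)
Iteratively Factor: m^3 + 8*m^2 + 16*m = (m + 4)*(m^2 + 4*m) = (m + 4)^2*(m)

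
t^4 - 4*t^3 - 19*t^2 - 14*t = t*(t - 7)*(t + 1)*(t + 2)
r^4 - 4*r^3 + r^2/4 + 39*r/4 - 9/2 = (r - 3)*(r - 2)*(r - 1/2)*(r + 3/2)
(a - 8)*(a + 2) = a^2 - 6*a - 16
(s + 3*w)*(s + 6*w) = s^2 + 9*s*w + 18*w^2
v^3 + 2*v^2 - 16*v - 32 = (v - 4)*(v + 2)*(v + 4)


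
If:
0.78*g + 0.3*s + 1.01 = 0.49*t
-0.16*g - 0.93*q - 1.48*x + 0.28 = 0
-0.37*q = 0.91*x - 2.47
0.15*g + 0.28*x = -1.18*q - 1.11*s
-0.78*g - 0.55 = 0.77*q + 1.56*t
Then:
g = -1.49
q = -10.66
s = 9.75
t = 5.65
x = 7.05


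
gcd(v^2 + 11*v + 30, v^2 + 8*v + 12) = v + 6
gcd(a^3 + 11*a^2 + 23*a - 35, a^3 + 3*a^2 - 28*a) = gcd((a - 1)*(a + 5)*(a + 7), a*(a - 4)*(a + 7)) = a + 7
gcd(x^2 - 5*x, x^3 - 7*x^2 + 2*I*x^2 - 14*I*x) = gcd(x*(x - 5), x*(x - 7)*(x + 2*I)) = x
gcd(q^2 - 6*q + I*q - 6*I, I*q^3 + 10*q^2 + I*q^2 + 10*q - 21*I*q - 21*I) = 1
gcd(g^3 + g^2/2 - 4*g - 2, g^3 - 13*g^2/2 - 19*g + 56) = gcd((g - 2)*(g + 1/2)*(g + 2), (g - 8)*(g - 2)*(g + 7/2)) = g - 2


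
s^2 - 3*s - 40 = (s - 8)*(s + 5)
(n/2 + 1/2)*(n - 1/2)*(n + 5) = n^3/2 + 11*n^2/4 + n - 5/4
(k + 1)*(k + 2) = k^2 + 3*k + 2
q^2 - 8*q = q*(q - 8)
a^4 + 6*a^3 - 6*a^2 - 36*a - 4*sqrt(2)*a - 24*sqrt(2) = (a + 6)*(a - 2*sqrt(2))*(a + sqrt(2))^2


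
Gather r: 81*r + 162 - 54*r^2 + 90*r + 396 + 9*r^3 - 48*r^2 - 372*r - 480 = 9*r^3 - 102*r^2 - 201*r + 78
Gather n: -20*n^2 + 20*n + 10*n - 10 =-20*n^2 + 30*n - 10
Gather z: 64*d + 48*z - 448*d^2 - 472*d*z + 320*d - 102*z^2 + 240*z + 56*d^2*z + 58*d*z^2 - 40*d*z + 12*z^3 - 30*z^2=-448*d^2 + 384*d + 12*z^3 + z^2*(58*d - 132) + z*(56*d^2 - 512*d + 288)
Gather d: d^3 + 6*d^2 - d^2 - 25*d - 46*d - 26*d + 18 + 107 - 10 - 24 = d^3 + 5*d^2 - 97*d + 91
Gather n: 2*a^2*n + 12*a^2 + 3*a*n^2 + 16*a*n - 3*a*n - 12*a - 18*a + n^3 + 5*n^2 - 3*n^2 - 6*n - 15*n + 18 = 12*a^2 - 30*a + n^3 + n^2*(3*a + 2) + n*(2*a^2 + 13*a - 21) + 18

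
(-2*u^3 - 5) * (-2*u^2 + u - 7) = 4*u^5 - 2*u^4 + 14*u^3 + 10*u^2 - 5*u + 35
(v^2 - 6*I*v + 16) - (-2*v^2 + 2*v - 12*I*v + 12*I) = 3*v^2 - 2*v + 6*I*v + 16 - 12*I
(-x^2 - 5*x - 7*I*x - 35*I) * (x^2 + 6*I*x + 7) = -x^4 - 5*x^3 - 13*I*x^3 + 35*x^2 - 65*I*x^2 + 175*x - 49*I*x - 245*I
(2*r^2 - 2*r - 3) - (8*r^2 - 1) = -6*r^2 - 2*r - 2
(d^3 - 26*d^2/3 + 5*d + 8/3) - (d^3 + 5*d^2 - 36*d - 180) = -41*d^2/3 + 41*d + 548/3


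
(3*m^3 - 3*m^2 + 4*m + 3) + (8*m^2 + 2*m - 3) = 3*m^3 + 5*m^2 + 6*m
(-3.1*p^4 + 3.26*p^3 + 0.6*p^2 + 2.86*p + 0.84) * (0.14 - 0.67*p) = 2.077*p^5 - 2.6182*p^4 + 0.0544*p^3 - 1.8322*p^2 - 0.1624*p + 0.1176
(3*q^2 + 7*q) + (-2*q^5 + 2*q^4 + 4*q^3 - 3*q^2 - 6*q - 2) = -2*q^5 + 2*q^4 + 4*q^3 + q - 2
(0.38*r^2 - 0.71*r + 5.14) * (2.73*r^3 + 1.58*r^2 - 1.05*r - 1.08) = 1.0374*r^5 - 1.3379*r^4 + 12.5114*r^3 + 8.4563*r^2 - 4.6302*r - 5.5512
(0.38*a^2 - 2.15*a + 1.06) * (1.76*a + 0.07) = 0.6688*a^3 - 3.7574*a^2 + 1.7151*a + 0.0742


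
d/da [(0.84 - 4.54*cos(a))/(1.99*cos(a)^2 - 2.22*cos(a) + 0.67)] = (-9.0346*cos(a)^2 + 3.3432*cos(a) + 1.177)*sin(a)/(3.9601*cos(a)^4 - 8.8356*cos(a)^3 + 7.595*cos(a)^2 - 2.9748*cos(a) + 0.4489)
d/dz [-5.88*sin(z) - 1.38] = -5.88*cos(z)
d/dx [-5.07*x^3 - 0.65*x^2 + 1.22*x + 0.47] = -15.21*x^2 - 1.3*x + 1.22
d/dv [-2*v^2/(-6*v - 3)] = 4*v*(v + 1)/(3*(4*v^2 + 4*v + 1))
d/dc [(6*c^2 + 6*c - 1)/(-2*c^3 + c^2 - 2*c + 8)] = 2*(6*c^4 + 12*c^3 - 12*c^2 + 49*c + 23)/(4*c^6 - 4*c^5 + 9*c^4 - 36*c^3 + 20*c^2 - 32*c + 64)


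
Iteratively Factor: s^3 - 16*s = (s)*(s^2 - 16) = s*(s + 4)*(s - 4)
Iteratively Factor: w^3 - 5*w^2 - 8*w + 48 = (w - 4)*(w^2 - w - 12) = (w - 4)^2*(w + 3)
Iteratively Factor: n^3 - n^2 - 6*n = (n + 2)*(n^2 - 3*n) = n*(n + 2)*(n - 3)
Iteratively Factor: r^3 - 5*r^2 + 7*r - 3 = (r - 3)*(r^2 - 2*r + 1) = (r - 3)*(r - 1)*(r - 1)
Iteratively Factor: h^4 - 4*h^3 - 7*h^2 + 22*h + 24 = (h - 4)*(h^3 - 7*h - 6) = (h - 4)*(h + 1)*(h^2 - h - 6) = (h - 4)*(h - 3)*(h + 1)*(h + 2)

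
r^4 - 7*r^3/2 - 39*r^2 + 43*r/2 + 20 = (r - 8)*(r - 1)*(r + 1/2)*(r + 5)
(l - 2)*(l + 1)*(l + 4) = l^3 + 3*l^2 - 6*l - 8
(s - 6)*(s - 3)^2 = s^3 - 12*s^2 + 45*s - 54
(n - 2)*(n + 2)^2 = n^3 + 2*n^2 - 4*n - 8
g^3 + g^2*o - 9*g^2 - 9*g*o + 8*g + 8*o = (g - 8)*(g - 1)*(g + o)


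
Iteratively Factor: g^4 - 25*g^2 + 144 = (g + 3)*(g^3 - 3*g^2 - 16*g + 48) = (g - 3)*(g + 3)*(g^2 - 16) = (g - 3)*(g + 3)*(g + 4)*(g - 4)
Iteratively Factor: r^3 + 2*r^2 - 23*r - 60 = (r + 3)*(r^2 - r - 20) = (r - 5)*(r + 3)*(r + 4)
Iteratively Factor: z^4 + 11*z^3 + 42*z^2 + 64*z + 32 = (z + 2)*(z^3 + 9*z^2 + 24*z + 16) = (z + 1)*(z + 2)*(z^2 + 8*z + 16) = (z + 1)*(z + 2)*(z + 4)*(z + 4)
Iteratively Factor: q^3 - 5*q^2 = (q)*(q^2 - 5*q) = q^2*(q - 5)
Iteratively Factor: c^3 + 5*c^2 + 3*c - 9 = (c + 3)*(c^2 + 2*c - 3) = (c + 3)^2*(c - 1)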